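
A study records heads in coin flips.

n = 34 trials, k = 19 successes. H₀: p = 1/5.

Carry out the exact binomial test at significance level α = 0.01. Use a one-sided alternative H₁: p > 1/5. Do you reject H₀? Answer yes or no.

Exact binomial: n=34, k=19, p₀=1/5=0.2000
P(X≥19) from Σ C(n,i)·p₀^i·(1−p₀)^(n−i)
p-value (one-sided, H₁ greater) = 0.00000
At α=0.01: p < α → reject H₀

reject H₀: yes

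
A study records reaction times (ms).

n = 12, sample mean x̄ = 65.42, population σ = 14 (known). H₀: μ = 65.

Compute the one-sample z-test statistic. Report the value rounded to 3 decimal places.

SE = σ/√n = 14/√12 = 4.0415
z = (x̄−μ₀)/SE = (65.42−65)/4.0415 = 0.1039

test statistic = 0.104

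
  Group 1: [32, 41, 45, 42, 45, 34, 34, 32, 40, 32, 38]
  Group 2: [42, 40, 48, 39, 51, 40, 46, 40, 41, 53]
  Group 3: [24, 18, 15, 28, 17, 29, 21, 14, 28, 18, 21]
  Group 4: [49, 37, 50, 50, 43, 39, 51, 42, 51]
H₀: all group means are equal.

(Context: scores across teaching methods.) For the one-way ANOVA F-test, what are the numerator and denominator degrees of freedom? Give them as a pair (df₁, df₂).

k = 4 groups, N = 41 total
df = (k−1, N−k) = (4−1, 41−4) = (3, 37)

degrees of freedom = [3, 37]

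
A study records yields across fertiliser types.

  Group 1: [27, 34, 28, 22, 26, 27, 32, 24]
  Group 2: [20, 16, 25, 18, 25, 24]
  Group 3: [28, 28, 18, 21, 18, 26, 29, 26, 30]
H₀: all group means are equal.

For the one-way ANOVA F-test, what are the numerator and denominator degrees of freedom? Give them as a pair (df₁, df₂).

degrees of freedom = [2, 20]

k = 3 groups, N = 23 total
df = (k−1, N−k) = (3−1, 23−3) = (2, 20)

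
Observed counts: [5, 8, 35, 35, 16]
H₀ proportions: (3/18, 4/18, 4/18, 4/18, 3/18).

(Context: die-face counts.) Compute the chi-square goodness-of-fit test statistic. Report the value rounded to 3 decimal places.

n = 99; E_i = n·p_i = [16.50, 22.00, 22.00, 22.00, 16.50]
χ² = (5−16.50)²/16.50 + (8−22.00)²/22.00 + (35−22.00)²/22.00 + (35−22.00)²/22.00 + (16−16.50)²/16.50 = 32.3030
df = 4

test statistic = 32.303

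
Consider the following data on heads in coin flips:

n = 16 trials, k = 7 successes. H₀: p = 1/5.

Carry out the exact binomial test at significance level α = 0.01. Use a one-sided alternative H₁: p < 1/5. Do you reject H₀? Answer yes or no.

Exact binomial: n=16, k=7, p₀=1/5=0.2000
P(X≤7) from Σ C(n,i)·p₀^i·(1−p₀)^(n−i)
p-value (one-sided, H₁ less) = 0.99300
At α=0.01: p ≥ α → fail to reject H₀

reject H₀: no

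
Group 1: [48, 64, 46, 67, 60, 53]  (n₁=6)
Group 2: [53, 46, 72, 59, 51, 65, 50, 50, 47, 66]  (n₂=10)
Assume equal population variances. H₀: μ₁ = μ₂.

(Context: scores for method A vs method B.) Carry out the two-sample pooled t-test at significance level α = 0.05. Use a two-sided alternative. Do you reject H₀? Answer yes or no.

reject H₀: no

x̄₁=56.333, s₁=8.641, n₁=6
x̄₂=55.900, s₂=9.024, n₂=10
s_p² = [5·8.641² + 9·9.024²]/14 = 79.0167
SE = √(s_p²·(1/6+1/10)) = 4.5903
t = (56.333−55.900)/4.5903 = 0.0944
df = 14
p-value (two-sided) = 0.92613
At α=0.05: p ≥ α → fail to reject H₀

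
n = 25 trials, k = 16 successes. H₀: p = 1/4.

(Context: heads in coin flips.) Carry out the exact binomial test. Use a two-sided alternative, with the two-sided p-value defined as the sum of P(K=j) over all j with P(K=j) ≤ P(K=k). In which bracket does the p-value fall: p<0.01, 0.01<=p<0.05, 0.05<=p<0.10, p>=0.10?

p-value bracket: p<0.01

Exact binomial: n=25, k=16, p₀=1/4=0.2500
P(X=j) = C(n,j)·p₀^j·(1−p₀)^(n−j); p = Σ P(X=j) over j with P(X=j) ≤ P(X=16)
p-value (two-sided) = 0.00004
→ bracket: p<0.01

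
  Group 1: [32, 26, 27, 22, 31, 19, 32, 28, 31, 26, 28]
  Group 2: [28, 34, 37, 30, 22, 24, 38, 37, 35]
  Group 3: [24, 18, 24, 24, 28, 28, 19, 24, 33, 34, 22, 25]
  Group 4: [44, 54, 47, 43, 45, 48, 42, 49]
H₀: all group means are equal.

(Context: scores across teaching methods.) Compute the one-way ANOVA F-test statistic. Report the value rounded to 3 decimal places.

Group means [27.45, 31.67, 25.25, 46.50], grand mean 31.550
SSB = Σnᵢ(x̄ᵢ−x̄)² = 2448.923; SSW = ΣΣ(x−x̄ᵢ)² = 820.977
MSB = 2448.923/3 = 816.3076; MSW = 820.977/36 = 22.8049
F = MSB/MSW = 35.7952
df = (3, 36)

test statistic = 35.795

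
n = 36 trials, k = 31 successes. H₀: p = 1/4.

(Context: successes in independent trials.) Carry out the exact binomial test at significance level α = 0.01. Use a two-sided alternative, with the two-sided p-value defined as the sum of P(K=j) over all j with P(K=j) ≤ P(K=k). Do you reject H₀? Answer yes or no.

reject H₀: yes

Exact binomial: n=36, k=31, p₀=1/4=0.2500
P(X=j) = C(n,j)·p₀^j·(1−p₀)^(n−j); p = Σ P(X=j) over j with P(X=j) ≤ P(X=31)
p-value (two-sided) = 0.00000
At α=0.01: p < α → reject H₀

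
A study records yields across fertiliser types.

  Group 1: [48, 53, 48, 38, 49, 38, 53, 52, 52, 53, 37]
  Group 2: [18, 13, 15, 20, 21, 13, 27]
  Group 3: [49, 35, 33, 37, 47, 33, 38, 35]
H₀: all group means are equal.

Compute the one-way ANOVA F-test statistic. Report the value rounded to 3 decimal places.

Group means [47.36, 18.14, 38.38], grand mean 36.731
SSB = Σnᵢ(x̄ᵢ−x̄)² = 3683.838; SSW = ΣΣ(x−x̄ᵢ)² = 847.278
MSB = 3683.838/2 = 1841.9189; MSW = 847.278/23 = 36.8382
F = MSB/MSW = 50.0003
df = (2, 23)

test statistic = 50.000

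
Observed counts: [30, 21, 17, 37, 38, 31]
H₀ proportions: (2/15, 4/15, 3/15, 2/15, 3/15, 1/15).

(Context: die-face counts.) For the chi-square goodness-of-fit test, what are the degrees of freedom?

df = k − 1 = 6 − 1 = 5

degrees of freedom = 5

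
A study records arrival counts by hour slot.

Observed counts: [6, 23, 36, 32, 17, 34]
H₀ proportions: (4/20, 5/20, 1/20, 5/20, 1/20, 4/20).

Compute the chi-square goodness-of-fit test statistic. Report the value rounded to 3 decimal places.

n = 148; E_i = n·p_i = [29.60, 37.00, 7.40, 37.00, 7.40, 29.60]
χ² = (6−29.60)²/29.60 + (23−37.00)²/37.00 + (36−7.40)²/7.40 + (32−37.00)²/37.00 + (17−7.40)²/7.40 + (34−29.60)²/29.60 = 148.4324
df = 5

test statistic = 148.432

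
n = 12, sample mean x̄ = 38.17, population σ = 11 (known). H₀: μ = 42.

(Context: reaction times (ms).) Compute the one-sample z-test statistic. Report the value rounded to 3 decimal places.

test statistic = -1.206

SE = σ/√n = 11/√12 = 3.1754
z = (x̄−μ₀)/SE = (38.17−42)/3.1754 = -1.2061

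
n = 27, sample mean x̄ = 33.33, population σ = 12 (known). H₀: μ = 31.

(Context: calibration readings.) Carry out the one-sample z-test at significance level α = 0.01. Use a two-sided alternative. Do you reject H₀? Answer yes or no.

SE = σ/√n = 12/√27 = 2.3094
z = (x̄−μ₀)/SE = (33.33−31)/2.3094 = 1.0089
p-value (two-sided) = 0.31301
At α=0.01: p ≥ α → fail to reject H₀

reject H₀: no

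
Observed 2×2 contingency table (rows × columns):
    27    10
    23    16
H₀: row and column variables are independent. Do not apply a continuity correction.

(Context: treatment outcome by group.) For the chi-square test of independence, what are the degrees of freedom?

df = (r−1)(c−1) = (2−1)·(2−1) = 1

degrees of freedom = 1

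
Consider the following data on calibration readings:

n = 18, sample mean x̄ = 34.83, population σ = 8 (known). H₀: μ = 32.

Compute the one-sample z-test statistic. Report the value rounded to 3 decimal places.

test statistic = 1.501

SE = σ/√n = 8/√18 = 1.8856
z = (x̄−μ₀)/SE = (34.83−32)/1.8856 = 1.5008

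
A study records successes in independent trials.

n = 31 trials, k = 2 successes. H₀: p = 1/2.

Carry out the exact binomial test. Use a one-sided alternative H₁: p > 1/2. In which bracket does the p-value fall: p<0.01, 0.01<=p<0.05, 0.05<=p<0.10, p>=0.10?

p-value bracket: p>=0.10

Exact binomial: n=31, k=2, p₀=1/2=0.5000
P(X≥2) from Σ C(n,i)·p₀^i·(1−p₀)^(n−i)
p-value (one-sided, H₁ greater) = 1.00000
→ bracket: p>=0.10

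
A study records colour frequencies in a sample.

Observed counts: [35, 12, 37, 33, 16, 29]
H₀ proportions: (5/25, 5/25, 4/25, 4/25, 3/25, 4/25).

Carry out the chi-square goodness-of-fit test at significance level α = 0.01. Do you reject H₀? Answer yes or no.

n = 162; E_i = n·p_i = [32.40, 32.40, 25.92, 25.92, 19.44, 25.92]
χ² = (35−32.40)²/32.40 + (12−32.40)²/32.40 + (37−25.92)²/25.92 + (33−25.92)²/25.92 + (16−19.44)²/19.44 + (29−25.92)²/25.92 = 20.6980
df = 5
p-value (upper-tail) = 0.00092
At α=0.01: p < α → reject H₀

reject H₀: yes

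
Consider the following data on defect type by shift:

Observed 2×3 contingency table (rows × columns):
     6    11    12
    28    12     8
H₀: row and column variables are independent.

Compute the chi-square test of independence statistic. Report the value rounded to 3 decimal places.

Row totals [29, 48], col totals [34, 23, 20], n=77
χ² = (6−12.81)²/12.81 + (11−8.66)²/8.66 + (12−7.53)²/7.53 + (28−21.19)²/21.19 + (12−14.34)²/14.34 + (8−12.47)²/12.47 = 11.0641
df = 2

test statistic = 11.064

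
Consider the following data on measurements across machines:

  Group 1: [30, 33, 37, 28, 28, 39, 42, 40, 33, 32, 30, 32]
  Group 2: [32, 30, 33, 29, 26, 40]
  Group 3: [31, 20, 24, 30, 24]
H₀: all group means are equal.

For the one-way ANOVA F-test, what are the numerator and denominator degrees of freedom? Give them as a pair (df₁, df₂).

k = 3 groups, N = 23 total
df = (k−1, N−k) = (3−1, 23−3) = (2, 20)

degrees of freedom = [2, 20]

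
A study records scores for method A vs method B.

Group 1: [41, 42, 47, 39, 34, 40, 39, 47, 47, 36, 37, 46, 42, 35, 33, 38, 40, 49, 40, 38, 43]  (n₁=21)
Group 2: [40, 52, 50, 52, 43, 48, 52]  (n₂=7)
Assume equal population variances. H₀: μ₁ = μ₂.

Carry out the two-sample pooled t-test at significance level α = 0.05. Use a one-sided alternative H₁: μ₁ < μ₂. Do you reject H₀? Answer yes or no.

reject H₀: yes

x̄₁=40.619, s₁=4.577, n₁=21
x̄₂=48.143, s₂=4.845, n₂=7
s_p² = [20·4.577² + 6·4.845²]/26 = 21.5311
SE = √(s_p²·(1/21+1/7)) = 2.0251
t = (40.619−48.143)/2.0251 = -3.7152
df = 26
p-value (one-sided, H₁ less) = 0.00049
At α=0.05: p < α → reject H₀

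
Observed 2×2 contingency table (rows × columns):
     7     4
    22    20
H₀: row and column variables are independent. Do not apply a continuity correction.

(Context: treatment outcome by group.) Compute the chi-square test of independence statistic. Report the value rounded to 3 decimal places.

Row totals [11, 42], col totals [29, 24], n=53
χ² = (7−6.02)²/6.02 + (4−4.98)²/4.98 + (22−22.98)²/22.98 + (20−19.02)²/19.02 = 0.4457
df = 1

test statistic = 0.446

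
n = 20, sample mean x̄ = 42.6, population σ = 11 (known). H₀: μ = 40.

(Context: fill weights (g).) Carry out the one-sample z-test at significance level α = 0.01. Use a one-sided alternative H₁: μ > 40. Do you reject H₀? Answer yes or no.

SE = σ/√n = 11/√20 = 2.4597
z = (x̄−μ₀)/SE = (42.6−40)/2.4597 = 1.0571
p-value (one-sided, H₁ greater) = 0.14524
At α=0.01: p ≥ α → fail to reject H₀

reject H₀: no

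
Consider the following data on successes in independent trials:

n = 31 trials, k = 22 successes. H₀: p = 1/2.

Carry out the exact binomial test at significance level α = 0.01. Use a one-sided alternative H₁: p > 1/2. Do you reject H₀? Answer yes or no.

reject H₀: no

Exact binomial: n=31, k=22, p₀=1/2=0.5000
P(X≥22) from Σ C(n,i)·p₀^i·(1−p₀)^(n−i)
p-value (one-sided, H₁ greater) = 0.01472
At α=0.01: p ≥ α → fail to reject H₀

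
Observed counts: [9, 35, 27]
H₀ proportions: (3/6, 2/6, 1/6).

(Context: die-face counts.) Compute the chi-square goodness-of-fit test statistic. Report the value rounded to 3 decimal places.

test statistic = 44.648

n = 71; E_i = n·p_i = [35.50, 23.67, 11.83]
χ² = (9−35.50)²/35.50 + (35−23.67)²/23.67 + (27−11.83)²/11.83 = 44.6479
df = 2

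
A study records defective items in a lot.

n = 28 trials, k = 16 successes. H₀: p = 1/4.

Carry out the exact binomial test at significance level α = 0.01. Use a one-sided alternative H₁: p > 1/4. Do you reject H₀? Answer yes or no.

reject H₀: yes

Exact binomial: n=28, k=16, p₀=1/4=0.2500
P(X≥16) from Σ C(n,i)·p₀^i·(1−p₀)^(n−i)
p-value (one-sided, H₁ greater) = 0.00029
At α=0.01: p < α → reject H₀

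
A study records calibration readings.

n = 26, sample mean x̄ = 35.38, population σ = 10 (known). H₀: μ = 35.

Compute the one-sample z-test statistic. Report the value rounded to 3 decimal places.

test statistic = 0.194

SE = σ/√n = 10/√26 = 1.9612
z = (x̄−μ₀)/SE = (35.38−35)/1.9612 = 0.1938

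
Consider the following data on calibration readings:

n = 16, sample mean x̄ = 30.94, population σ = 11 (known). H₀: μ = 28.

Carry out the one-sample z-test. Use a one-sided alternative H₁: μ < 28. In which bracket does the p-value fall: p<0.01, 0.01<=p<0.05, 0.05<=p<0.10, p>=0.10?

SE = σ/√n = 11/√16 = 2.7500
z = (x̄−μ₀)/SE = (30.94−28)/2.7500 = 1.0691
p-value (one-sided, H₁ less) = 0.85749
→ bracket: p>=0.10

p-value bracket: p>=0.10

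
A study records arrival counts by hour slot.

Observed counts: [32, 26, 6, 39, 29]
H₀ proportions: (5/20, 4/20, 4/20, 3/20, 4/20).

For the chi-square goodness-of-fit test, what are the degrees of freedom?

df = k − 1 = 5 − 1 = 4

degrees of freedom = 4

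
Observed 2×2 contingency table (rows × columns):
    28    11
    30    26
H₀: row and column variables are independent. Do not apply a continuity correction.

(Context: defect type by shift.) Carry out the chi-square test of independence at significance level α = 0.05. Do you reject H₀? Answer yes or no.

Row totals [39, 56], col totals [58, 37], n=95
χ² = (28−23.81)²/23.81 + (11−15.19)²/15.19 + (30−34.19)²/34.19 + (26−21.81)²/21.81 = 3.2108
df = 1
p-value (upper-tail) = 0.07316
At α=0.05: p ≥ α → fail to reject H₀

reject H₀: no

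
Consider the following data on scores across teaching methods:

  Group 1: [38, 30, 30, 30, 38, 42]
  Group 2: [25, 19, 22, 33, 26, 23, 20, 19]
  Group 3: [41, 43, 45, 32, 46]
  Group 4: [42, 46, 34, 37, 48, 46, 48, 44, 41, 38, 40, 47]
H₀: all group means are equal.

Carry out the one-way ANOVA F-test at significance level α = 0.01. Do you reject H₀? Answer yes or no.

reject H₀: yes

Group means [34.67, 23.38, 41.40, 42.58], grand mean 35.903
SSB = Σnᵢ(x̄ᵢ−x̄)² = 1951.385; SSW = ΣΣ(x−x̄ᵢ)² = 659.325
MSB = 1951.385/3 = 650.4616; MSW = 659.325/27 = 24.4194
F = MSB/MSW = 26.6370
df = (3, 27)
p-value (upper-tail) = 0.00000
At α=0.01: p < α → reject H₀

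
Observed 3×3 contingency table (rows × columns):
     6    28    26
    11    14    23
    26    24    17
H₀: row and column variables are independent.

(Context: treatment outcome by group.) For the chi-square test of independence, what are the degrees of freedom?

df = (r−1)(c−1) = (3−1)·(3−1) = 4

degrees of freedom = 4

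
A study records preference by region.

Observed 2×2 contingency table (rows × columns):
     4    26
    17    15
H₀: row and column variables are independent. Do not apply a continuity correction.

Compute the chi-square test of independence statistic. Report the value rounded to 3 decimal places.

Row totals [30, 32], col totals [21, 41], n=62
χ² = (4−10.16)²/10.16 + (26−19.84)²/19.84 + (17−10.84)²/10.84 + (15−21.16)²/21.16 = 10.9457
df = 1

test statistic = 10.946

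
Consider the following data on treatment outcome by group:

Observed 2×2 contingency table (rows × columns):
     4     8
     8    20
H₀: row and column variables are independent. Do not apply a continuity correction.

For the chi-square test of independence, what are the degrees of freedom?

degrees of freedom = 1

df = (r−1)(c−1) = (2−1)·(2−1) = 1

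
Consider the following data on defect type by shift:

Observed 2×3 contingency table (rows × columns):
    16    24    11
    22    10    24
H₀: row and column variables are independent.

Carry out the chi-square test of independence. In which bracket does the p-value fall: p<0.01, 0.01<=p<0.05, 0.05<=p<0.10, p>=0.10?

p-value bracket: p<0.01

Row totals [51, 56], col totals [38, 34, 35], n=107
χ² = (16−18.11)²/18.11 + (24−16.21)²/16.21 + (11−16.68)²/16.68 + (22−19.89)²/19.89 + (10−17.79)²/17.79 + (24−18.32)²/18.32 = 11.3317
df = 2
p-value (upper-tail) = 0.00346
→ bracket: p<0.01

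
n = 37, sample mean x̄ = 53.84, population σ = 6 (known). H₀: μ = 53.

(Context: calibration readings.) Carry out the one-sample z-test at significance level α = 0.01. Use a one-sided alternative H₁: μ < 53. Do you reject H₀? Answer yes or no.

SE = σ/√n = 6/√37 = 0.9864
z = (x̄−μ₀)/SE = (53.84−53)/0.9864 = 0.8516
p-value (one-sided, H₁ less) = 0.80278
At α=0.01: p ≥ α → fail to reject H₀

reject H₀: no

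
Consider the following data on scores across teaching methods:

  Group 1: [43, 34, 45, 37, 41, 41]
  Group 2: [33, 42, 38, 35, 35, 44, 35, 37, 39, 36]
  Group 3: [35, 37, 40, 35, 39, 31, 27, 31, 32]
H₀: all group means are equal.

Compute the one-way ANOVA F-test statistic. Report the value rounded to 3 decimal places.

test statistic = 4.549

Group means [40.17, 37.40, 34.11], grand mean 36.880
SSB = Σnᵢ(x̄ᵢ−x̄)² = 136.518; SSW = ΣΣ(x−x̄ᵢ)² = 330.122
MSB = 136.518/2 = 68.2589; MSW = 330.122/22 = 15.0056
F = MSB/MSW = 4.5489
df = (2, 22)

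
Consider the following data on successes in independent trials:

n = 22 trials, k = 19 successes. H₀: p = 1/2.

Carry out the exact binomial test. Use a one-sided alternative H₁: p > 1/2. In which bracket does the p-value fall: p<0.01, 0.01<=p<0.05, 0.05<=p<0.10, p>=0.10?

Exact binomial: n=22, k=19, p₀=1/2=0.5000
P(X≥19) from Σ C(n,i)·p₀^i·(1−p₀)^(n−i)
p-value (one-sided, H₁ greater) = 0.00043
→ bracket: p<0.01

p-value bracket: p<0.01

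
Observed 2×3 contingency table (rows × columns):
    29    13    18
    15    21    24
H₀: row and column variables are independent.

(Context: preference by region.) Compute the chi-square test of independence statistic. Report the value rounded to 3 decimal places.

Row totals [60, 60], col totals [44, 34, 42], n=120
χ² = (29−22.00)²/22.00 + (13−17.00)²/17.00 + (18−21.00)²/21.00 + (15−22.00)²/22.00 + (21−17.00)²/17.00 + (24−21.00)²/21.00 = 7.1940
df = 2

test statistic = 7.194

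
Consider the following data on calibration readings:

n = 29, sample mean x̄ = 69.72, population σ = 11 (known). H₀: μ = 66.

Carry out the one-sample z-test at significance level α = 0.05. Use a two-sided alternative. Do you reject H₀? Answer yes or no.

reject H₀: no

SE = σ/√n = 11/√29 = 2.0426
z = (x̄−μ₀)/SE = (69.72−66)/2.0426 = 1.8212
p-value (two-sided) = 0.06858
At α=0.05: p ≥ α → fail to reject H₀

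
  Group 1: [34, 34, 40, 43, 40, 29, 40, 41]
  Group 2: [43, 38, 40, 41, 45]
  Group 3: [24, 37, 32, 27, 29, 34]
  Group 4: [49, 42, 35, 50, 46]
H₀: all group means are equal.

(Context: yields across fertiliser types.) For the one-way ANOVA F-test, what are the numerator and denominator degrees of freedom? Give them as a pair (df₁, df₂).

k = 4 groups, N = 24 total
df = (k−1, N−k) = (4−1, 24−4) = (3, 20)

degrees of freedom = [3, 20]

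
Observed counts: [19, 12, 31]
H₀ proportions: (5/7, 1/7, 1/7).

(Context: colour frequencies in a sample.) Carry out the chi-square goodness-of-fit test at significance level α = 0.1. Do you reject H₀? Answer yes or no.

reject H₀: yes

n = 62; E_i = n·p_i = [44.29, 8.86, 8.86]
χ² = (19−44.29)²/44.29 + (12−8.86)²/8.86 + (31−8.86)²/8.86 = 70.9097
df = 2
p-value (upper-tail) = 0.00000
At α=0.1: p < α → reject H₀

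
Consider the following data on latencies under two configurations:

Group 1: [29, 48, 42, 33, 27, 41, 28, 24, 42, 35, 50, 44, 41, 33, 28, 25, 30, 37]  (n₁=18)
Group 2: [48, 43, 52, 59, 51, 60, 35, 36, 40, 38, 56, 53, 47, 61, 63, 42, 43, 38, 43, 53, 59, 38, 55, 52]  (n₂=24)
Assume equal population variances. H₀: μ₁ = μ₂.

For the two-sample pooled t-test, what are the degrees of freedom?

degrees of freedom = 40

df = n₁ + n₂ − 2 = 18 + 24 − 2 = 40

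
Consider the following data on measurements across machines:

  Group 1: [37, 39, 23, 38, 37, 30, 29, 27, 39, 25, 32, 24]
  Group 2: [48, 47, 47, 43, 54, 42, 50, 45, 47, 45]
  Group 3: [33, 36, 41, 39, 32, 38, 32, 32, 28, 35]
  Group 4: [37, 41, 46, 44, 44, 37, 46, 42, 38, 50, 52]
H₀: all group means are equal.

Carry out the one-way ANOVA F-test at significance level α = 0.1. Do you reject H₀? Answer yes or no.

reject H₀: yes

Group means [31.67, 46.80, 34.60, 43.36], grand mean 38.860
SSB = Σnᵢ(x̄ᵢ−x̄)² = 1655.951; SSW = ΣΣ(x−x̄ᵢ)² = 913.212
MSB = 1655.951/3 = 551.9836; MSW = 913.212/39 = 23.4157
F = MSB/MSW = 23.5732
df = (3, 39)
p-value (upper-tail) = 0.00000
At α=0.1: p < α → reject H₀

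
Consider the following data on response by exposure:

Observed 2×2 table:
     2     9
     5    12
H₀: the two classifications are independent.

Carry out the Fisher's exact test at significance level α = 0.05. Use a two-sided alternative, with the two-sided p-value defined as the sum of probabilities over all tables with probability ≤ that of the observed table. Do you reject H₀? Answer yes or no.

reject H₀: no

Margins: r₁=11, r₂=17, c₁=7, c₂=21, n=28
p_obs = C(11,2)·C(17,5)/C(28,7); sum pmf over tables with pmf ≤ p_obs
p-value (two-sided) = 0.66834
At α=0.05: p ≥ α → fail to reject H₀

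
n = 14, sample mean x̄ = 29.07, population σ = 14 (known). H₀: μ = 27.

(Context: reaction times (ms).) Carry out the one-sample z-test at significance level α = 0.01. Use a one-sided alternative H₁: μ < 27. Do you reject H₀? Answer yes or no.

reject H₀: no

SE = σ/√n = 14/√14 = 3.7417
z = (x̄−μ₀)/SE = (29.07−27)/3.7417 = 0.5532
p-value (one-sided, H₁ less) = 0.70995
At α=0.01: p ≥ α → fail to reject H₀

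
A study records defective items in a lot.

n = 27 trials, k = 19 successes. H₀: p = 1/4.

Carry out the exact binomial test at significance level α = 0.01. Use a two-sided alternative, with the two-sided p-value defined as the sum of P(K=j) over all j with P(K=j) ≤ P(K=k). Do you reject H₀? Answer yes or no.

Exact binomial: n=27, k=19, p₀=1/4=0.2500
P(X=j) = C(n,j)·p₀^j·(1−p₀)^(n−j); p = Σ P(X=j) over j with P(X=j) ≤ P(X=19)
p-value (two-sided) = 0.00000
At α=0.01: p < α → reject H₀

reject H₀: yes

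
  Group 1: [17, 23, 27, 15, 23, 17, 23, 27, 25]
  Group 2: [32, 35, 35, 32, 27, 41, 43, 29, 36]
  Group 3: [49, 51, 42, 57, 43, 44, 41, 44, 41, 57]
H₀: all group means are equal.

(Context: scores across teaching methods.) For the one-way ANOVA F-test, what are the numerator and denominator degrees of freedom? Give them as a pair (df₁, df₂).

k = 3 groups, N = 28 total
df = (k−1, N−k) = (3−1, 28−3) = (2, 25)

degrees of freedom = [2, 25]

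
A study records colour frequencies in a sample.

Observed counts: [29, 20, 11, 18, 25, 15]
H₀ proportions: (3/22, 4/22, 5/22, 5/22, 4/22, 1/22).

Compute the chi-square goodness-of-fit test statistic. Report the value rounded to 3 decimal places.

test statistic = 40.583

n = 118; E_i = n·p_i = [16.09, 21.45, 26.82, 26.82, 21.45, 5.36]
χ² = (29−16.09)²/16.09 + (20−21.45)²/21.45 + (11−26.82)²/26.82 + (18−26.82)²/26.82 + (25−21.45)²/21.45 + (15−5.36)²/5.36 = 40.5833
df = 5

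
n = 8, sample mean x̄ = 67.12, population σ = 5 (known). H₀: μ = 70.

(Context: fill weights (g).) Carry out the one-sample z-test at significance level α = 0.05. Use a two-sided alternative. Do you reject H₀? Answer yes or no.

reject H₀: no

SE = σ/√n = 5/√8 = 1.7678
z = (x̄−μ₀)/SE = (67.12−70)/1.7678 = -1.6292
p-value (two-sided) = 0.10328
At α=0.05: p ≥ α → fail to reject H₀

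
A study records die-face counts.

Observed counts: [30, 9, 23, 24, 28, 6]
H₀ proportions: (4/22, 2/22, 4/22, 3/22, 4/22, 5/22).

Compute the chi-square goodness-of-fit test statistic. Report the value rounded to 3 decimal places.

test statistic = 25.374

n = 120; E_i = n·p_i = [21.82, 10.91, 21.82, 16.36, 21.82, 27.27]
χ² = (30−21.82)²/21.82 + (9−10.91)²/10.91 + (23−21.82)²/21.82 + (24−16.36)²/16.36 + (28−21.82)²/21.82 + (6−27.27)²/27.27 = 25.3742
df = 5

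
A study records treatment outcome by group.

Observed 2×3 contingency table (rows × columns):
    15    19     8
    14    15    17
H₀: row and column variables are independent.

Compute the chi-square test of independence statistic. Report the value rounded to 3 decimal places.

Row totals [42, 46], col totals [29, 34, 25], n=88
χ² = (15−13.84)²/13.84 + (19−16.23)²/16.23 + (8−11.93)²/11.93 + (14−15.16)²/15.16 + (15−17.77)²/17.77 + (17−13.07)²/13.07 = 3.5706
df = 2

test statistic = 3.571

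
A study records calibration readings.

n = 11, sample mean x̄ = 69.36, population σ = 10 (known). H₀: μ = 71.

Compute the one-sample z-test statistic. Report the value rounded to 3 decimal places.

SE = σ/√n = 10/√11 = 3.0151
z = (x̄−μ₀)/SE = (69.36−71)/3.0151 = -0.5439

test statistic = -0.544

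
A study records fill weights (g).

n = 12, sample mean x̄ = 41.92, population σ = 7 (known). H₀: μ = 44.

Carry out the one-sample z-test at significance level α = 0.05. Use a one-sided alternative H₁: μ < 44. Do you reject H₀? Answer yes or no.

reject H₀: no

SE = σ/√n = 7/√12 = 2.0207
z = (x̄−μ₀)/SE = (41.92−44)/2.0207 = -1.0293
p-value (one-sided, H₁ less) = 0.15166
At α=0.05: p ≥ α → fail to reject H₀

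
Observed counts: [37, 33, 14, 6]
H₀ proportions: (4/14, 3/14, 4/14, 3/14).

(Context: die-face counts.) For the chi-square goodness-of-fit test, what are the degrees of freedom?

df = k − 1 = 4 − 1 = 3

degrees of freedom = 3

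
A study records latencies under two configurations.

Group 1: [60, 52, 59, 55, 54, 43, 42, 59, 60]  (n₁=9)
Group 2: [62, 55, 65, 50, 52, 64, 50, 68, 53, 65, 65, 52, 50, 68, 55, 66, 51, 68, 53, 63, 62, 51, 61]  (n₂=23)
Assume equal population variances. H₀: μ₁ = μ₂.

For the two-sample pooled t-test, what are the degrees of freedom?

degrees of freedom = 30

df = n₁ + n₂ − 2 = 9 + 23 − 2 = 30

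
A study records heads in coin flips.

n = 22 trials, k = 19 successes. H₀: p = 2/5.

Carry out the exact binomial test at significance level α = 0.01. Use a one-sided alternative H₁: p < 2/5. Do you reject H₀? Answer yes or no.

Exact binomial: n=22, k=19, p₀=2/5=0.4000
P(X≤19) from Σ C(n,i)·p₀^i·(1−p₀)^(n−i)
p-value (one-sided, H₁ less) = 1.00000
At α=0.01: p ≥ α → fail to reject H₀

reject H₀: no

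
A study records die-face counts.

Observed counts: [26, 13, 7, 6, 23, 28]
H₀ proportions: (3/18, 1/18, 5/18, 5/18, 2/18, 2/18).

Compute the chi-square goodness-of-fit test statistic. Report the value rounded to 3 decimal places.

n = 103; E_i = n·p_i = [17.17, 5.72, 28.61, 28.61, 11.44, 11.44]
χ² = (26−17.17)²/17.17 + (13−5.72)²/5.72 + (7−28.61)²/28.61 + (6−28.61)²/28.61 + (23−11.44)²/11.44 + (28−11.44)²/11.44 = 83.6117
df = 5

test statistic = 83.612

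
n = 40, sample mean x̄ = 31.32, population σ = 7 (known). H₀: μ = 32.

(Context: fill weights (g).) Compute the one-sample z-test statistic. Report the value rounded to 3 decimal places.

test statistic = -0.614

SE = σ/√n = 7/√40 = 1.1068
z = (x̄−μ₀)/SE = (31.32−32)/1.1068 = -0.6144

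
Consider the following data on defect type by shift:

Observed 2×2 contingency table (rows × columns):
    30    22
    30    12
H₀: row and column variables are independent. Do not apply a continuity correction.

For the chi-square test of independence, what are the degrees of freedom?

degrees of freedom = 1

df = (r−1)(c−1) = (2−1)·(2−1) = 1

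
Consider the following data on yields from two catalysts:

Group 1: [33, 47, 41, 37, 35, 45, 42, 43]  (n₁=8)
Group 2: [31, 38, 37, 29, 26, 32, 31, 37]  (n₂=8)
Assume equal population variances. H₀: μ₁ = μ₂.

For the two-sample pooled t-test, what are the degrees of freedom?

df = n₁ + n₂ − 2 = 8 + 8 − 2 = 14

degrees of freedom = 14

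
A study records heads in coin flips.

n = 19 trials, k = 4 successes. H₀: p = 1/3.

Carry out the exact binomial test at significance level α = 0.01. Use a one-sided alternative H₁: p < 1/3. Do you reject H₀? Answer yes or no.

Exact binomial: n=19, k=4, p₀=1/3=0.3333
P(X≤4) from Σ C(n,i)·p₀^i·(1−p₀)^(n−i)
p-value (one-sided, H₁ less) = 0.18794
At α=0.01: p ≥ α → fail to reject H₀

reject H₀: no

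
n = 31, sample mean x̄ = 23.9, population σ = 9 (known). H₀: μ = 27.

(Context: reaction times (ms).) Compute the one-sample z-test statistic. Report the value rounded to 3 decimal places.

test statistic = -1.918

SE = σ/√n = 9/√31 = 1.6164
z = (x̄−μ₀)/SE = (23.9−27)/1.6164 = -1.9178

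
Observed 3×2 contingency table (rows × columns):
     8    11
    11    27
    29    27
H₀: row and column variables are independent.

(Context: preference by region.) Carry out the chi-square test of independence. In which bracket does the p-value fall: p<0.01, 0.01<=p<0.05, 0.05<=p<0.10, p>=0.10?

p-value bracket: 0.05<=p<0.10

Row totals [19, 38, 56], col totals [48, 65], n=113
χ² = (8−8.07)²/8.07 + (11−10.93)²/10.93 + (11−16.14)²/16.14 + (27−21.86)²/21.86 + (29−23.79)²/23.79 + (27−32.21)²/32.21 = 4.8338
df = 2
p-value (upper-tail) = 0.08920
→ bracket: 0.05<=p<0.10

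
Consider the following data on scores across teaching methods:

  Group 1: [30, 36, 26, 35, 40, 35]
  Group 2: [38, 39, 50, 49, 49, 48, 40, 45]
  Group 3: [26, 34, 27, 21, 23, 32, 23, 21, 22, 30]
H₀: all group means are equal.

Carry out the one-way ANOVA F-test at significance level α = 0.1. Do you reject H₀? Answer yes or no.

Group means [33.67, 44.75, 25.90], grand mean 34.125
SSB = Σnᵢ(x̄ᵢ−x̄)² = 1580.892; SSW = ΣΣ(x−x̄ᵢ)² = 497.733
MSB = 1580.892/2 = 790.4458; MSW = 497.733/21 = 23.7016
F = MSB/MSW = 33.3499
df = (2, 21)
p-value (upper-tail) = 0.00000
At α=0.1: p < α → reject H₀

reject H₀: yes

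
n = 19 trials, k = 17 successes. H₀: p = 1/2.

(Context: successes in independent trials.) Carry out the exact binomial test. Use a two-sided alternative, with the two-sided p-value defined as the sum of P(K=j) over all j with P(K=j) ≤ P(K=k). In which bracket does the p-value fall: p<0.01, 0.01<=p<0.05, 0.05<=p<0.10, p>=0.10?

p-value bracket: p<0.01

Exact binomial: n=19, k=17, p₀=1/2=0.5000
P(X=j) = C(n,j)·p₀^j·(1−p₀)^(n−j); p = Σ P(X=j) over j with P(X=j) ≤ P(X=17)
p-value (two-sided) = 0.00073
→ bracket: p<0.01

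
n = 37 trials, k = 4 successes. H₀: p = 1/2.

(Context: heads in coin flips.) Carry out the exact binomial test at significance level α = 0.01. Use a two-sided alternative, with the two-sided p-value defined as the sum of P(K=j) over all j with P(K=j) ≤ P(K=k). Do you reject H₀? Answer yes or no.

reject H₀: yes

Exact binomial: n=37, k=4, p₀=1/2=0.5000
P(X=j) = C(n,j)·p₀^j·(1−p₀)^(n−j); p = Σ P(X=j) over j with P(X=j) ≤ P(X=4)
p-value (two-sided) = 0.00000
At α=0.01: p < α → reject H₀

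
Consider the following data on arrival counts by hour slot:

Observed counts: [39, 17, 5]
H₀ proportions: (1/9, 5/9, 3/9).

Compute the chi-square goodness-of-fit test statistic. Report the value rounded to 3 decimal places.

test statistic = 173.167

n = 61; E_i = n·p_i = [6.78, 33.89, 20.33]
χ² = (39−6.78)²/6.78 + (17−33.89)²/33.89 + (5−20.33)²/20.33 = 173.1672
df = 2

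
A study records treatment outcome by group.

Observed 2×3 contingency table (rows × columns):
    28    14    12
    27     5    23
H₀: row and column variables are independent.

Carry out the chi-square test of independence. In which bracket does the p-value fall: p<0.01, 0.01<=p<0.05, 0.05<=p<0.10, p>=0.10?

p-value bracket: 0.01<=p<0.05

Row totals [54, 55], col totals [55, 19, 35], n=109
χ² = (28−27.25)²/27.25 + (14−9.41)²/9.41 + (12−17.34)²/17.34 + (27−27.75)²/27.75 + (5−9.59)²/9.59 + (23−17.66)²/17.66 = 7.7300
df = 2
p-value (upper-tail) = 0.02096
→ bracket: 0.01<=p<0.05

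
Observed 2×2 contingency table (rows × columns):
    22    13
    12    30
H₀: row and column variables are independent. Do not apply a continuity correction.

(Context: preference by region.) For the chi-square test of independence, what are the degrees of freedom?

df = (r−1)(c−1) = (2−1)·(2−1) = 1

degrees of freedom = 1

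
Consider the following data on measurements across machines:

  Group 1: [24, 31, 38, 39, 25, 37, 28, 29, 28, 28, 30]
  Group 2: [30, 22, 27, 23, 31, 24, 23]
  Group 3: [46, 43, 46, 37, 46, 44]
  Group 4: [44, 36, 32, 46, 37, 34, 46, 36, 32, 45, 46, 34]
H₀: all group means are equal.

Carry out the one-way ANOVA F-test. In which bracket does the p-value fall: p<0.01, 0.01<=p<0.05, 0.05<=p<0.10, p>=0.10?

Group means [30.64, 25.71, 43.67, 39.00], grand mean 34.639
SSB = Σnᵢ(x̄ᵢ−x̄)² = 1450.998; SSW = ΣΣ(x−x̄ᵢ)² = 783.307
MSB = 1450.998/3 = 483.6661; MSW = 783.307/32 = 24.4784
F = MSB/MSW = 19.7589
df = (3, 32)
p-value (upper-tail) = 0.00000
→ bracket: p<0.01

p-value bracket: p<0.01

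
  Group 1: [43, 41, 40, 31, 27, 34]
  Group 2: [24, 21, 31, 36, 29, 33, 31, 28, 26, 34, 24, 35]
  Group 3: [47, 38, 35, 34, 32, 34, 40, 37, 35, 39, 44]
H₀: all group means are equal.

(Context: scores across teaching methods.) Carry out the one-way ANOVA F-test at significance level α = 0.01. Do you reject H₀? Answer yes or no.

reject H₀: yes

Group means [36.00, 29.33, 37.73], grand mean 33.897
SSB = Σnᵢ(x̄ᵢ−x̄)² = 437.841; SSW = ΣΣ(x−x̄ᵢ)² = 664.848
MSB = 437.841/2 = 218.9206; MSW = 664.848/26 = 25.5711
F = MSB/MSW = 8.5613
df = (2, 26)
p-value (upper-tail) = 0.00139
At α=0.01: p < α → reject H₀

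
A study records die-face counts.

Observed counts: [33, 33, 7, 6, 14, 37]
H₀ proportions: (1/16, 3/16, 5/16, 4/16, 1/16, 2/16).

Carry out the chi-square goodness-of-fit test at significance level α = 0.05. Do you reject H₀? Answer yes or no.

reject H₀: yes

n = 130; E_i = n·p_i = [8.12, 24.38, 40.62, 32.50, 8.12, 16.25]
χ² = (33−8.12)²/8.12 + (33−24.38)²/24.38 + (7−40.62)²/40.62 + (6−32.50)²/32.50 + (14−8.12)²/8.12 + (37−16.25)²/16.25 = 159.3908
df = 5
p-value (upper-tail) = 0.00000
At α=0.05: p < α → reject H₀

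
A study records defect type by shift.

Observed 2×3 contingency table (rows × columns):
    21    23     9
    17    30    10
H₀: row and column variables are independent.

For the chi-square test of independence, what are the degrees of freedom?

degrees of freedom = 2

df = (r−1)(c−1) = (2−1)·(3−1) = 2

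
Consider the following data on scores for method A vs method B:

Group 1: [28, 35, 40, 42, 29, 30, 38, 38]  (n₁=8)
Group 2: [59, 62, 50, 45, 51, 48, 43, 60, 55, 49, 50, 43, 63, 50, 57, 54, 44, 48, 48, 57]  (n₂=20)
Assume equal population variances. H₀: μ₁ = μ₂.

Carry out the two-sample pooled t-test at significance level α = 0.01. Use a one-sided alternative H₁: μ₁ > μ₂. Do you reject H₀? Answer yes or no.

x̄₁=35.000, s₁=5.372, n₁=8
x̄₂=51.800, s₂=6.246, n₂=20
s_p² = [7·5.372² + 19·6.246²]/26 = 36.2769
SE = √(s_p²·(1/8+1/20)) = 2.5196
t = (35.000−51.800)/2.5196 = -6.6677
df = 26
p-value (one-sided, H₁ greater) = 1.00000
At α=0.01: p ≥ α → fail to reject H₀

reject H₀: no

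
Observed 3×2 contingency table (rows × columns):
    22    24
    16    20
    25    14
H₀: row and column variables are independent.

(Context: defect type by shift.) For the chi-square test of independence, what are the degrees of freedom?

df = (r−1)(c−1) = (3−1)·(2−1) = 2

degrees of freedom = 2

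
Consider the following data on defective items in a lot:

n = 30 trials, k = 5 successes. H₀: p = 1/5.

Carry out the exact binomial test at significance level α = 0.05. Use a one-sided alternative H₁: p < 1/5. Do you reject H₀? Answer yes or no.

reject H₀: no

Exact binomial: n=30, k=5, p₀=1/5=0.2000
P(X≤5) from Σ C(n,i)·p₀^i·(1−p₀)^(n−i)
p-value (one-sided, H₁ less) = 0.42751
At α=0.05: p ≥ α → fail to reject H₀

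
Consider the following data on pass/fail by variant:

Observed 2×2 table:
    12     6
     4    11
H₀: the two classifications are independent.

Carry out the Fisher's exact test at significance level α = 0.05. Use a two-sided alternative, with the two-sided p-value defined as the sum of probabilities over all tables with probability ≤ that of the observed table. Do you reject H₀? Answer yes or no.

reject H₀: yes

Margins: r₁=18, r₂=15, c₁=16, c₂=17, n=33
p_obs = C(18,12)·C(15,4)/C(33,16); sum pmf over tables with pmf ≤ p_obs
p-value (two-sided) = 0.03664
At α=0.05: p < α → reject H₀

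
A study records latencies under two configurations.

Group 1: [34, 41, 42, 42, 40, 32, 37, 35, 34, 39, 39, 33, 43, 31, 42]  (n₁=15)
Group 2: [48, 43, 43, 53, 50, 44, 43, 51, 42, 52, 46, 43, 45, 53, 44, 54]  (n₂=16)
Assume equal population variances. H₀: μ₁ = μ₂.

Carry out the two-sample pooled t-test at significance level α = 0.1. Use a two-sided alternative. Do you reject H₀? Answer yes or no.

x̄₁=37.600, s₁=4.120, n₁=15
x̄₂=47.125, s₂=4.349, n₂=16
s_p² = [14·4.120² + 15·4.349²]/29 = 17.9776
SE = √(s_p²·(1/15+1/16)) = 1.5238
t = (37.600−47.125)/1.5238 = -6.2506
df = 29
p-value (two-sided) = 0.00000
At α=0.1: p < α → reject H₀

reject H₀: yes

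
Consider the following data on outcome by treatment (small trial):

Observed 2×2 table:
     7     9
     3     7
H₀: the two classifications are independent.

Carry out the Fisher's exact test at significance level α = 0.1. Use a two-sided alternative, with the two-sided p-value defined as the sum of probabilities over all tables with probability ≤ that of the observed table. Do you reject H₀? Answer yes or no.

reject H₀: no

Margins: r₁=16, r₂=10, c₁=10, c₂=16, n=26
p_obs = C(16,7)·C(10,3)/C(26,10); sum pmf over tables with pmf ≤ p_obs
p-value (two-sided) = 0.68340
At α=0.1: p ≥ α → fail to reject H₀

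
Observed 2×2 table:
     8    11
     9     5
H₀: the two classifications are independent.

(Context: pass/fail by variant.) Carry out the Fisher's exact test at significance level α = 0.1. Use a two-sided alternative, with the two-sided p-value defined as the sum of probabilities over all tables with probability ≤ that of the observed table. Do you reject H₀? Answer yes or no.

Margins: r₁=19, r₂=14, c₁=17, c₂=16, n=33
p_obs = C(19,8)·C(14,9)/C(33,17); sum pmf over tables with pmf ≤ p_obs
p-value (two-sided) = 0.29600
At α=0.1: p ≥ α → fail to reject H₀

reject H₀: no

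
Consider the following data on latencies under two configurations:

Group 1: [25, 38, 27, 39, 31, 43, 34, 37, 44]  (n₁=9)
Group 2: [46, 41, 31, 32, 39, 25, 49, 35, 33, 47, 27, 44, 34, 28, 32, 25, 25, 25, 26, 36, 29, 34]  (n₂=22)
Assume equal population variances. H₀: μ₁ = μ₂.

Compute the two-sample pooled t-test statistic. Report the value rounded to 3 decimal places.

x̄₁=35.333, s₁=6.652, n₁=9
x̄₂=33.773, s₂=7.659, n₂=22
s_p² = [8·6.652² + 21·7.659²]/29 = 54.6850
SE = √(s_p²·(1/9+1/22)) = 2.9261
t = (35.333−33.773)/2.9261 = 0.5333
df = 29

test statistic = 0.533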